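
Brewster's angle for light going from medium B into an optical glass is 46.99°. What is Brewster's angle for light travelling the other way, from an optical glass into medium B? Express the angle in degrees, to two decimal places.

θ_B' ≈ 43.01°

tan θ_B' = n₁/n₂ = 1/tan θ_B, so θ_B' = 90° − θ_B.
θ_B' = 90° − 46.99° = 43.01°.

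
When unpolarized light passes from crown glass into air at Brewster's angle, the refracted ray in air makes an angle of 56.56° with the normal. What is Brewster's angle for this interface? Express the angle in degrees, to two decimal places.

θ_B ≈ 33.44°

At Brewster's angle the reflected and refracted rays are perpendicular, so θ_B + θ_t = 90°.
So θ_B = 90° − θ_t = 90° − 56.56° = 33.44°.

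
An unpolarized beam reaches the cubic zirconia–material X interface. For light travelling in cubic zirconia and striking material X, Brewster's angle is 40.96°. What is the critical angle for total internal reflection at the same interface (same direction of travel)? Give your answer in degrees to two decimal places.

From Brewster, n₂/n₁ = tan θ_B = tan 40.96° = 0.8681.
Then sin θ_c = n₂/n₁ = 0.8681, so θ_c = arcsin 0.8681 = 60.23°.

θ_c ≈ 60.23°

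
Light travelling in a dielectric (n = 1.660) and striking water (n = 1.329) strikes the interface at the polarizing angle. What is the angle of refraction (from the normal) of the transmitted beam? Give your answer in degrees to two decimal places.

θ_t ≈ 51.32°

First find Brewster's angle: tan θ_B = 1.329/1.660 = 0.8006, giving θ_B = 38.68°.
Since θ_B + θ_t = 90° at Brewster incidence, θ_t = 90° − 38.68° = 51.32°.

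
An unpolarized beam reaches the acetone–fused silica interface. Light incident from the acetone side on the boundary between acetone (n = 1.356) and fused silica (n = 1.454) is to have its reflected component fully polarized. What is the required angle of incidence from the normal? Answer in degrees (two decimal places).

Here n₂/n₁ = 1.454/1.356 = 1.0723, and Brewster's law gives tan θ_B = n₂/n₁.
θ_B = arctan(1.0723) = 47.00°.

θ_B ≈ 47.00°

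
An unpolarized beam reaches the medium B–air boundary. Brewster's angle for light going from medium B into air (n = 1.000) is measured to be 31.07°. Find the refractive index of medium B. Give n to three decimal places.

n ≈ 1.660

Full polarization of the reflected beam means tan θ_B = n₂/n₁, where n₁ is the incident medium (medium B).
n₁ = n₂ / tan θ_B = 1.000 / tan 31.07° = 1.660.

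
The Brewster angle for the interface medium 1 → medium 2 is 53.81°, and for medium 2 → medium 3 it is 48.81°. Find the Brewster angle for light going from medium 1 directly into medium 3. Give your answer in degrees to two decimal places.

n₂/n₁ = tan 53.81° = 1.3668 and n₃/n₂ = tan 48.81° = 1.1427.
Multiplying, n₃/n₁ = 1.3668 × 1.1427 = 1.5619, and θ_B(1→3) = arctan 1.5619 = 57.37°.

θ_B ≈ 57.37°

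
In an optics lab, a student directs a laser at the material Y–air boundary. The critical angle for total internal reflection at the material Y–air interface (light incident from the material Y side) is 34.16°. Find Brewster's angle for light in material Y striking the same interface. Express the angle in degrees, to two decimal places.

θ_B ≈ 29.31°

n₂/n₁ = sin θ_c = sin 34.16° = 0.5615.
tan θ_B equals the same ratio, so θ_B = arctan(0.5615) = 29.31°.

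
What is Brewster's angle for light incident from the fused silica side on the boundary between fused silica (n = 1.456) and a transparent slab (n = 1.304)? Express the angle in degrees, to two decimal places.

θ_B ≈ 41.85°

Brewster's condition: tan θ_B = n₂/n₁ = 1.304/1.456 = 0.8956.
θ_B = arctan(0.8956) = 41.85°.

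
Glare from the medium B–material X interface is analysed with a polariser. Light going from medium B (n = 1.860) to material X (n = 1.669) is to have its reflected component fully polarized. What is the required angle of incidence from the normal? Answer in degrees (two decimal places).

The reflected p-component vanishes when tan θ_B = n₂/n₁.
tan θ_B = n₂/n₁ = 1.669/1.860 = 0.8973.
θ_B = arctan(0.8973) = 41.90°.

θ_B ≈ 41.90°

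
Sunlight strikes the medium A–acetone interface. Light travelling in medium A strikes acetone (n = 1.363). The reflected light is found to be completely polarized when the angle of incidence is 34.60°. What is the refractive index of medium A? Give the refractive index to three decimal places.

n ≈ 1.976

Full polarization of the reflected beam means tan θ_B = n₂/n₁, where n₁ is the incident medium (medium A).
n₁ = n₂ / tan θ_B = 1.363 / tan 34.60° = 1.976.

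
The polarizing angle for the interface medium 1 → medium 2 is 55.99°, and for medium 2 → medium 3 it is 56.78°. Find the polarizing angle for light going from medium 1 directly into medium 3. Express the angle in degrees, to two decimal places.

θ_B ≈ 66.16°

Each Brewster angle gives a ratio: n₂/n₁ = tan 55.99° = 1.4820, n₃/n₂ = tan 56.78° = 1.5270.
n₃/n₁ = 2.2630. Then tan θ_B(1→3) = n₃/n₁, so θ_B(1→3) = arctan(2.2630) = 66.16°.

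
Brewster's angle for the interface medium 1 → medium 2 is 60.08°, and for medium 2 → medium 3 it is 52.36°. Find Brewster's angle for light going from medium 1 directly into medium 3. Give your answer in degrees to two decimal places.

θ_B ≈ 66.07°

n₂/n₁ = tan 60.08° = 1.7376 and n₃/n₂ = tan 52.36° = 1.2967.
So n₃/n₁ = (n₂/n₁)(n₃/n₂) = 1.7376 × 1.2967 = 2.2531.
θ_B(1→3) = arctan(2.2531) = 66.07°.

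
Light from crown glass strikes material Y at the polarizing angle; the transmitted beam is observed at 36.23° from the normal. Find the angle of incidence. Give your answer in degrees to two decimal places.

θ_B ≈ 53.77°

Brewster's condition makes the reflected and refracted beams perpendicular: θ_B + θ_t = 90°.
θ_B = 90° − 36.23° = 53.77°.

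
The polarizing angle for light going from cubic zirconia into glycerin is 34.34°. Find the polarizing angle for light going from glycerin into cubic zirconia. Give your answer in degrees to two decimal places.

Reversing the direction swaps n₁ and n₂, so tan θ_B' = 1/tan θ_B and θ_B' = 90° − θ_B.
Hence θ_B' = 90° − 34.34° = 55.66°.

θ_B' ≈ 55.66°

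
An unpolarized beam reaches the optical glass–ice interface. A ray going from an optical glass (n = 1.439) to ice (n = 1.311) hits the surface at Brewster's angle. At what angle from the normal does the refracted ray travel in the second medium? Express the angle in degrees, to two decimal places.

First find Brewster's angle: tan θ_B = 1.311/1.439 = 0.9110, giving θ_B = 42.34°.
At Brewster's angle the reflected and refracted rays are perpendicular, so θ_t = 90° − θ_B = 90° − 42.34° = 47.66°.

θ_t ≈ 47.66°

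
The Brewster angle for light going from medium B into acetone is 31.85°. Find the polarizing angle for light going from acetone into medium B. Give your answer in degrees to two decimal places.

Reversing the direction swaps n₁ and n₂, so tan θ_B' = 1/tan θ_B and θ_B' = 90° − θ_B.
Hence θ_B' = 90° − 31.85° = 58.15°.

θ_B' ≈ 58.15°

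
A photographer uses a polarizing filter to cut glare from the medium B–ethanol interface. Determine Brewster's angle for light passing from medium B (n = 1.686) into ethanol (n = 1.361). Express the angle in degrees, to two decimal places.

The reflected p-component vanishes when tan θ_B = n₂/n₁.
tan θ_B = n₂/n₁ = 1.361/1.686 = 0.8072.
θ_B = arctan(0.8072) = 38.91°.

θ_B ≈ 38.91°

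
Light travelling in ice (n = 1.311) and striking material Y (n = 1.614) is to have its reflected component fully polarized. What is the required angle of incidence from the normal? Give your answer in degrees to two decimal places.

Brewster's condition: tan θ_B = n₂/n₁ = 1.614/1.311 = 1.2311.
So θ_B = arctan 1.2311 = 50.91°.

θ_B ≈ 50.91°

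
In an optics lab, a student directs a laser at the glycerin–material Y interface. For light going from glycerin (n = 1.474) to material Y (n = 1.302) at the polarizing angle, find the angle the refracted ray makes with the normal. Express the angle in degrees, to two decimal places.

θ_t ≈ 48.55°

tan θ_B = n₂/n₁ = 1.302/1.474 = 0.8833, so θ_B = 41.45°.
Since θ_B + θ_t = 90° at Brewster incidence, θ_t = 90° − 41.45° = 48.55°.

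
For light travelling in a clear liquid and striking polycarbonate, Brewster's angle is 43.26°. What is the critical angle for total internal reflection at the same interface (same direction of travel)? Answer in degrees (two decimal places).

θ_c ≈ 70.23°

n₂/n₁ = tan 43.26° = 0.9410; the critical angle satisfies sin θ_c = n₂/n₁.
θ_c = arcsin(0.9410) = 70.23°.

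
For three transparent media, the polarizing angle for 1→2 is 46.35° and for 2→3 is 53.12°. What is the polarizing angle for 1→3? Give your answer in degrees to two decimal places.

θ_B ≈ 54.41°

Each Brewster angle gives a ratio: n₂/n₁ = tan 46.35° = 1.0483, n₃/n₂ = tan 53.12° = 1.3328.
So n₃/n₁ = (n₂/n₁)(n₃/n₂) = 1.0483 × 1.3328 = 1.3972.
θ_B(1→3) = arctan(1.3972) = 54.41°.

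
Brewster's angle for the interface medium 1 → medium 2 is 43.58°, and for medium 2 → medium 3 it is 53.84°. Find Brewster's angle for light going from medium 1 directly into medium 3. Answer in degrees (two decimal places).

tan θ_B(1→2) = n₂/n₁ = tan 43.58° = 0.9516.
tan θ_B(2→3) = n₃/n₂ = tan 53.84° = 1.3683.
n₃/n₁ = 1.3021. Then tan θ_B(1→3) = n₃/n₁, so θ_B(1→3) = arctan(1.3021) = 52.48°.

θ_B ≈ 52.48°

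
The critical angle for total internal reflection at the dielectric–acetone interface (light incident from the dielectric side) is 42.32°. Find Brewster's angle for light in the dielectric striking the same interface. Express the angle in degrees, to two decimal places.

sin θ_c = n₂/n₁, so n₂/n₁ = sin 42.32° = 0.6733.
Brewster: tan θ_B = n₂/n₁ = 0.6733.
θ_B = arctan(0.6733) = 33.95°.

θ_B ≈ 33.95°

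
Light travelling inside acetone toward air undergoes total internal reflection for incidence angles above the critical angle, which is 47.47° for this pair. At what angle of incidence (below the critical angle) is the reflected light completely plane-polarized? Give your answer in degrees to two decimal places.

n₂/n₁ = sin θ_c = sin 47.47° = 0.7369.
tan θ_B equals the same ratio, so θ_B = arctan(0.7369) = 36.39°.

θ_B ≈ 36.39°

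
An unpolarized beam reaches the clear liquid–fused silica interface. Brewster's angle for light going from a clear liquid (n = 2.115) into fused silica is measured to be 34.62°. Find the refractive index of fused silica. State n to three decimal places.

n ≈ 1.460

Brewster's law: tan θ_B = n₂/n₁ (light incident in a clear liquid, refracted into fused silica).
n₂ = n₁ tan θ_B = 2.115 × tan 34.62° = 1.460.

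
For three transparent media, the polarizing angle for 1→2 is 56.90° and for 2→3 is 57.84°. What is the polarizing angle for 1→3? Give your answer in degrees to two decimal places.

n₂/n₁ = tan 56.90° = 1.5340 and n₃/n₂ = tan 57.84° = 1.5904.
So n₃/n₁ = (n₂/n₁)(n₃/n₂) = 1.5340 × 1.5904 = 2.4397.
θ_B(1→3) = arctan(2.4397) = 67.71°.

θ_B ≈ 67.71°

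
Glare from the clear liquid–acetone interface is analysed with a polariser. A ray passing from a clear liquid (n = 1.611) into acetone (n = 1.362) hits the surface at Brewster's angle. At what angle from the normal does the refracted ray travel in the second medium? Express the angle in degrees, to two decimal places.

First find Brewster's angle: tan θ_B = 1.362/1.611 = 0.8454, giving θ_B = 40.21°.
Since θ_B + θ_t = 90° at Brewster incidence, θ_t = 90° − 40.21° = 49.79°.

θ_t ≈ 49.79°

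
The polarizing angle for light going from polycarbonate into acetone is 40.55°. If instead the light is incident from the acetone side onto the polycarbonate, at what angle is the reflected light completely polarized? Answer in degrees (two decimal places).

θ_B' ≈ 49.45°

Reversing the direction swaps n₁ and n₂, so tan θ_B' = 1/tan θ_B and θ_B' = 90° − θ_B.
Hence θ_B' = 90° − 40.55° = 49.45°.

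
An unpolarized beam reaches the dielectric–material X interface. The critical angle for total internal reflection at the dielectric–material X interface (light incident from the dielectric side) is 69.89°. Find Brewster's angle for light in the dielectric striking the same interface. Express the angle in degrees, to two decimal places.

sin θ_c = n₂/n₁, so n₂/n₁ = sin 69.89° = 0.9390.
Brewster: tan θ_B = n₂/n₁ = 0.9390.
θ_B = arctan(0.9390) = 43.20°.

θ_B ≈ 43.20°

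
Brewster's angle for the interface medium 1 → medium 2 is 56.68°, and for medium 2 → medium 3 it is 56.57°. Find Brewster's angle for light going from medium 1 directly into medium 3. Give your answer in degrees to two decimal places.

n₂/n₁ = tan 56.68° = 1.5212 and n₃/n₂ = tan 56.57° = 1.5149.
n₃/n₁ = 2.3044. Then tan θ_B(1→3) = n₃/n₁, so θ_B(1→3) = arctan(2.3044) = 66.54°.

θ_B ≈ 66.54°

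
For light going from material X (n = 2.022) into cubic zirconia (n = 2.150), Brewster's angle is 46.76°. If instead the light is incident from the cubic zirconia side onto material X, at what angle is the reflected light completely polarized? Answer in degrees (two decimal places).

θ_B' ≈ 43.24°

The two Brewster angles are complementary: θ_B' = 90° − θ_B = 90° − 46.76° = 43.24°.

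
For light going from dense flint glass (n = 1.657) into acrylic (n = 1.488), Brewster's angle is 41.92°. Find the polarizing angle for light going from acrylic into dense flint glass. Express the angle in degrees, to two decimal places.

The two Brewster angles are complementary: θ_B' = 90° − θ_B = 90° − 41.92° = 48.08°.

θ_B' ≈ 48.08°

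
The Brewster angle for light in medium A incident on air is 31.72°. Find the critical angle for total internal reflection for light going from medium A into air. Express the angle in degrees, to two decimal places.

θ_c ≈ 38.18°

tan θ_B = n₂/n₁ = tan 31.72° = 0.6181.
Total internal reflection: sin θ_c = n₂/n₁ = 0.6181.
θ_c = arcsin(0.6181) = 38.18°.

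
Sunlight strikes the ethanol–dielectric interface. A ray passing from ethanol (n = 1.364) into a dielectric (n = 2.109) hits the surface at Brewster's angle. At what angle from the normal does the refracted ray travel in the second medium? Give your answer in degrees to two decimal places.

tan θ_B = n₂/n₁ = 2.109/1.364 = 1.5462, so θ_B = 57.11°.
The refracted ray is perpendicular to the reflected ray, so θ_t = 90° − θ_B = 32.89°.

θ_t ≈ 32.89°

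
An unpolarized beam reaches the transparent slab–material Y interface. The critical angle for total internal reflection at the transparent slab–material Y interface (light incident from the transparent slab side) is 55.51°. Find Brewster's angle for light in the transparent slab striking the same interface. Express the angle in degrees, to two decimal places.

θ_B ≈ 39.50°

At the critical angle sin θ_c = n₂/n₁, giving n₂/n₁ = sin 55.51° = 0.8242.
Then tan θ_B = n₂/n₁ = 0.8242, so θ_B = arctan 0.8242 = 39.50°.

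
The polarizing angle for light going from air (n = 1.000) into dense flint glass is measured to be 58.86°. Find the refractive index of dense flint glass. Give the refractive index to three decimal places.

At the polarizing angle, tan θ_B = n₂/n₁ with n₁ on the incident side (air) and n₂ on the transmitted side (dense flint glass).
n₂ = n₁ tan θ_B = 1.000 × tan 58.86° = 1.655.

n ≈ 1.655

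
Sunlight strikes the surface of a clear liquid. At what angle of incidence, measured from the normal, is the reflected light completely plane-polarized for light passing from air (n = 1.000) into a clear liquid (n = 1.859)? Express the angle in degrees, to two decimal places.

Brewster's condition: tan θ_B = n₂/n₁ = 1.859/1.000 = 1.8590.
So θ_B = arctan 1.8590 = 61.72°.

θ_B ≈ 61.72°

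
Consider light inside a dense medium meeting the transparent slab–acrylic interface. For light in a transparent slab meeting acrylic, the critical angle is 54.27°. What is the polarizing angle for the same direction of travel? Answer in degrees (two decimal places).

n₂/n₁ = sin θ_c = sin 54.27° = 0.8118.
tan θ_B equals the same ratio, so θ_B = arctan(0.8118) = 39.07°.

θ_B ≈ 39.07°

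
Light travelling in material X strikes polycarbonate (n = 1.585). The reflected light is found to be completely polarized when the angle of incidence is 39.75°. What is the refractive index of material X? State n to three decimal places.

Full polarization of the reflected beam means tan θ_B = n₂/n₁, where n₁ is the incident medium (material X).
n₁ = n₂ / tan θ_B = 1.585 / tan 39.75° = 1.906.

n ≈ 1.906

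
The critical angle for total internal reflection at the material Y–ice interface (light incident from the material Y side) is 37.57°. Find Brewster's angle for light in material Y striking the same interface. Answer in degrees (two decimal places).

θ_B ≈ 31.37°

n₂/n₁ = sin θ_c = sin 37.57° = 0.6097.
tan θ_B equals the same ratio, so θ_B = arctan(0.6097) = 31.37°.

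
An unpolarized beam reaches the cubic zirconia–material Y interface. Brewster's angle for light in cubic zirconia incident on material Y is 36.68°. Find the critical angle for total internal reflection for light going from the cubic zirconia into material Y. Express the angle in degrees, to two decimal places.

θ_c ≈ 48.14°

tan θ_B = n₂/n₁ = tan 36.68° = 0.7448.
Total internal reflection: sin θ_c = n₂/n₁ = 0.7448.
θ_c = arcsin(0.7448) = 48.14°.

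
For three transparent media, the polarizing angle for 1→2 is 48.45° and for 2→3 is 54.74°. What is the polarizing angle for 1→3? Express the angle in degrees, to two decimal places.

θ_B ≈ 57.93°

tan θ_B(1→2) = n₂/n₁ = tan 48.45° = 1.1283.
tan θ_B(2→3) = n₃/n₂ = tan 54.74° = 1.4144.
n₃/n₁ = 1.5959. Then tan θ_B(1→3) = n₃/n₁, so θ_B(1→3) = arctan(1.5959) = 57.93°.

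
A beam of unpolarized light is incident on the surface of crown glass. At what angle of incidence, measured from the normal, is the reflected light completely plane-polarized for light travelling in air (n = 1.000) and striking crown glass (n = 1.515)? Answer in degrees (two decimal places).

Brewster's condition: tan θ_B = n₂/n₁ = 1.515/1.000 = 1.5150.
So θ_B = arctan 1.5150 = 56.57°.

θ_B ≈ 56.57°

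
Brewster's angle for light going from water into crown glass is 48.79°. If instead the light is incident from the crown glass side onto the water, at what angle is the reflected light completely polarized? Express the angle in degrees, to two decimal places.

Reversing the direction swaps n₁ and n₂, so tan θ_B' = 1/tan θ_B and θ_B' = 90° − θ_B.
Hence θ_B' = 90° − 48.79° = 41.21°.

θ_B' ≈ 41.21°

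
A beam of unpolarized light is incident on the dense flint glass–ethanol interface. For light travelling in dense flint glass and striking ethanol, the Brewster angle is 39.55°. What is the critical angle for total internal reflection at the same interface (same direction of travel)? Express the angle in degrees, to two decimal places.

θ_c ≈ 55.67°

n₂/n₁ = tan 39.55° = 0.8258; the critical angle satisfies sin θ_c = n₂/n₁.
θ_c = arcsin(0.8258) = 55.67°.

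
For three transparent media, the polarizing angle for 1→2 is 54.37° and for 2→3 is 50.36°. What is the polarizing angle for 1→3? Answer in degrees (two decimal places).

θ_B ≈ 59.30°

Each Brewster angle gives a ratio: n₂/n₁ = tan 54.37° = 1.3952, n₃/n₂ = tan 50.36° = 1.2071.
n₃/n₁ = 1.6842. Then tan θ_B(1→3) = n₃/n₁, so θ_B(1→3) = arctan(1.6842) = 59.30°.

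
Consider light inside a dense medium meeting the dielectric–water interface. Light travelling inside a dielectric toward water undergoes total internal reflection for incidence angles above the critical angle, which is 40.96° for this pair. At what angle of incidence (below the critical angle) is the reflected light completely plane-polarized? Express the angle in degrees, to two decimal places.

θ_B ≈ 33.25°

sin θ_c = n₂/n₁, so n₂/n₁ = sin 40.96° = 0.6555.
Brewster: tan θ_B = n₂/n₁ = 0.6555.
θ_B = arctan(0.6555) = 33.25°.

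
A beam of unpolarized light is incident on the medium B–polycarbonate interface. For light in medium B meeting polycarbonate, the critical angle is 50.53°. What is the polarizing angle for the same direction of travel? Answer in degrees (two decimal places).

sin θ_c = n₂/n₁, so n₂/n₁ = sin 50.53° = 0.7720.
Brewster: tan θ_B = n₂/n₁ = 0.7720.
θ_B = arctan(0.7720) = 37.67°.

θ_B ≈ 37.67°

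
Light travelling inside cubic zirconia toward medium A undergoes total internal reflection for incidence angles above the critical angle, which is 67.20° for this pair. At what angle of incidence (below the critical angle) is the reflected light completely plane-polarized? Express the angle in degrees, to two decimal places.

At the critical angle sin θ_c = n₂/n₁, giving n₂/n₁ = sin 67.20° = 0.9219.
Then tan θ_B = n₂/n₁ = 0.9219, so θ_B = arctan 0.9219 = 42.67°.

θ_B ≈ 42.67°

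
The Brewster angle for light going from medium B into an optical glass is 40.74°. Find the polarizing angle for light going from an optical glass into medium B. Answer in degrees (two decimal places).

The two Brewster angles are complementary: θ_B' = 90° − θ_B = 90° − 40.74° = 49.26°.

θ_B' ≈ 49.26°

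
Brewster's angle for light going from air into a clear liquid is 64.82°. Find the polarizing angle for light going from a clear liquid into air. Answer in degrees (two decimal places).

θ_B' ≈ 25.18°

tan θ_B' = n₁/n₂ = 1/tan θ_B, so θ_B' = 90° − θ_B.
θ_B' = 90° − 64.82° = 25.18°.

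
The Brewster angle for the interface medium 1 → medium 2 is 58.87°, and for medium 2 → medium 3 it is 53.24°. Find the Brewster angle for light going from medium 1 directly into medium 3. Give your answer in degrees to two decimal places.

Each Brewster angle gives a ratio: n₂/n₁ = tan 58.87° = 1.6558, n₃/n₂ = tan 53.24° = 1.3387.
So n₃/n₁ = (n₂/n₁)(n₃/n₂) = 1.6558 × 1.3387 = 2.2165.
θ_B(1→3) = arctan(2.2165) = 65.72°.

θ_B ≈ 65.72°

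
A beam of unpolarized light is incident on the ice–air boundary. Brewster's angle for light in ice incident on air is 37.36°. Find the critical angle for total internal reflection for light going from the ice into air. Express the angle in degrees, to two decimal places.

θ_c ≈ 49.77°

From Brewster, n₂/n₁ = tan θ_B = tan 37.36° = 0.7635.
Then sin θ_c = n₂/n₁ = 0.7635, so θ_c = arcsin 0.7635 = 49.77°.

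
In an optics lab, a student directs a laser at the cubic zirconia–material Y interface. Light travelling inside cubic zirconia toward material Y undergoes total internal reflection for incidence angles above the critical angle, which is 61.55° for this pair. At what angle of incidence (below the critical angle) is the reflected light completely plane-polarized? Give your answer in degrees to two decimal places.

θ_B ≈ 41.32°

At the critical angle sin θ_c = n₂/n₁, giving n₂/n₁ = sin 61.55° = 0.8792.
Then tan θ_B = n₂/n₁ = 0.8792, so θ_B = arctan 0.8792 = 41.32°.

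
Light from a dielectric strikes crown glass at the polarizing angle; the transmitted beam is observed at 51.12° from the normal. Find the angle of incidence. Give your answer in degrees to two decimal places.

Brewster's condition makes the reflected and refracted beams perpendicular: θ_B + θ_t = 90°.
θ_B = 90° − 51.12° = 38.88°.

θ_B ≈ 38.88°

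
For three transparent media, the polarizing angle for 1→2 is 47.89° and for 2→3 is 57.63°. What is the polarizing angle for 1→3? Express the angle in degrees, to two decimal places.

θ_B ≈ 60.19°

n₂/n₁ = tan 47.89° = 1.1063 and n₃/n₂ = tan 57.63° = 1.5776.
Multiplying, n₃/n₁ = 1.1063 × 1.5776 = 1.7453, and θ_B(1→3) = arctan 1.7453 = 60.19°.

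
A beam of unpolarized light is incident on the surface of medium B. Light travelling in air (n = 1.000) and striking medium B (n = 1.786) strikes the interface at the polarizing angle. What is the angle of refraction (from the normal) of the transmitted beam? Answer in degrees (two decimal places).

θ_t ≈ 29.24°

θ_B = arctan(n₂/n₁) = arctan(1.786/1.000) = 60.76°.
Since θ_B + θ_t = 90° at Brewster incidence, θ_t = 90° − 60.76° = 29.24°.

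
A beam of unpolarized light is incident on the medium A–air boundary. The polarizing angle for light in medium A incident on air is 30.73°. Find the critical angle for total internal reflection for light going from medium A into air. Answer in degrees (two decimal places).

θ_c ≈ 36.47°

tan θ_B = n₂/n₁ = tan 30.73° = 0.5945.
Total internal reflection: sin θ_c = n₂/n₁ = 0.5945.
θ_c = arcsin(0.5945) = 36.47°.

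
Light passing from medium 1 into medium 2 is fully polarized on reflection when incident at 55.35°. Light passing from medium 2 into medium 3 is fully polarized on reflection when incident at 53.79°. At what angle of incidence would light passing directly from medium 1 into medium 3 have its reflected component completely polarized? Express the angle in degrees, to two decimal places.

n₂/n₁ = tan 55.35° = 1.4469 and n₃/n₂ = tan 53.79° = 1.3658.
Multiplying, n₃/n₁ = 1.4469 × 1.3658 = 1.9762, and θ_B(1→3) = arctan 1.9762 = 63.16°.

θ_B ≈ 63.16°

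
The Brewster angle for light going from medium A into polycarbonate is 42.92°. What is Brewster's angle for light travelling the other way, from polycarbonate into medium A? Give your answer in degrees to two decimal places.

θ_B' ≈ 47.08°

tan θ_B' = n₁/n₂ = 1/tan θ_B, so θ_B' = 90° − θ_B.
θ_B' = 90° − 42.92° = 47.08°.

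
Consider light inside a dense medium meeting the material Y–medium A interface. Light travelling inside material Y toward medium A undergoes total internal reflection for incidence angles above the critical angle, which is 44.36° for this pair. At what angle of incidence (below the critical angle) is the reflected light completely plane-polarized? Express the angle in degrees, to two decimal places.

sin θ_c = n₂/n₁, so n₂/n₁ = sin 44.36° = 0.6992.
Brewster: tan θ_B = n₂/n₁ = 0.6992.
θ_B = arctan(0.6992) = 34.96°.

θ_B ≈ 34.96°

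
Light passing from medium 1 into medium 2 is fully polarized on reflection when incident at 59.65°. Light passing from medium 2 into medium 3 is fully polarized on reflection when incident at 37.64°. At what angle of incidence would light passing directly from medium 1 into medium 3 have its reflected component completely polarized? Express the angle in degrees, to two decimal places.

tan θ_B(1→2) = n₂/n₁ = tan 59.65° = 1.7079.
tan θ_B(2→3) = n₃/n₂ = tan 37.64° = 0.7712.
n₃/n₁ = 1.3171. Then tan θ_B(1→3) = n₃/n₁, so θ_B(1→3) = arctan(1.3171) = 52.79°.

θ_B ≈ 52.79°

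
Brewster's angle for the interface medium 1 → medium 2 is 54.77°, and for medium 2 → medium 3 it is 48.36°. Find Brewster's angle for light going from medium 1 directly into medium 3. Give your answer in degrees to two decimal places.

θ_B ≈ 57.88°

tan θ_B(1→2) = n₂/n₁ = tan 54.77° = 1.4160.
tan θ_B(2→3) = n₃/n₂ = tan 48.36° = 1.1247.
Multiplying, n₃/n₁ = 1.4160 × 1.1247 = 1.5927, and θ_B(1→3) = arctan 1.5927 = 57.88°.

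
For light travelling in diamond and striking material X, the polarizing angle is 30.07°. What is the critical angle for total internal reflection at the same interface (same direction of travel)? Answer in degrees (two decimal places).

From Brewster, n₂/n₁ = tan θ_B = tan 30.07° = 0.5790.
Then sin θ_c = n₂/n₁ = 0.5790, so θ_c = arcsin 0.5790 = 35.38°.

θ_c ≈ 35.38°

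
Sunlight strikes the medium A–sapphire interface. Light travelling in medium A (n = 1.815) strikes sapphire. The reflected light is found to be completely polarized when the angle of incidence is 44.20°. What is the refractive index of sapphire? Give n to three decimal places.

Full polarization of the reflected beam means tan θ_B = n₂/n₁, where n₁ is the incident medium (medium A).
n₂ = n₁ tan θ_B = 1.815 × tan 44.20° = 1.765.

n ≈ 1.765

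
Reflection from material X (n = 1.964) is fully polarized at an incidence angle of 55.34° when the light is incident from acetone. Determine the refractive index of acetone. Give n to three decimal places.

Brewster's law: tan θ_B = n₂/n₁ (light incident in acetone, refracted into material X).
n₁ = n₂ / tan θ_B = 1.964 / tan 55.34° = 1.358.

n ≈ 1.358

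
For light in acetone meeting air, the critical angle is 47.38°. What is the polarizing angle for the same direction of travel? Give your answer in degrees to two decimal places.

At the critical angle sin θ_c = n₂/n₁, giving n₂/n₁ = sin 47.38° = 0.7359.
Then tan θ_B = n₂/n₁ = 0.7359, so θ_B = arctan 0.7359 = 36.35°.

θ_B ≈ 36.35°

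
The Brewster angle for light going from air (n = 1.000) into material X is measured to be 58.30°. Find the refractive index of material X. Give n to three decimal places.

n ≈ 1.619

Full polarization of the reflected beam means tan θ_B = n₂/n₁, where n₁ is the incident medium (air).
n₂ = n₁ tan θ_B = 1.000 × tan 58.30° = 1.619.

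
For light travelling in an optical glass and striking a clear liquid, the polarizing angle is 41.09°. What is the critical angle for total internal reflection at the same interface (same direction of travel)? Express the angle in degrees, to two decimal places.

tan θ_B = n₂/n₁ = tan 41.09° = 0.8720.
Total internal reflection: sin θ_c = n₂/n₁ = 0.8720.
θ_c = arcsin(0.8720) = 60.70°.

θ_c ≈ 60.70°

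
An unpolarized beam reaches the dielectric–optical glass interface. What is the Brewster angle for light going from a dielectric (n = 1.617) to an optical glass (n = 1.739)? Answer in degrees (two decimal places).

Here n₂/n₁ = 1.739/1.617 = 1.0754, and Brewster's law gives tan θ_B = n₂/n₁.
So θ_B = arctan 1.0754 = 47.08°.

θ_B ≈ 47.08°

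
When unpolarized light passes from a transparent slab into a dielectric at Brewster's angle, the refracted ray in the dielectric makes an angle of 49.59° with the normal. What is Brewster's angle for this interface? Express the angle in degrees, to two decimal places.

θ_B ≈ 40.41°

At Brewster's angle the reflected and refracted rays are perpendicular, so θ_B + θ_t = 90°.
So θ_B = 90° − θ_t = 90° − 49.59° = 40.41°.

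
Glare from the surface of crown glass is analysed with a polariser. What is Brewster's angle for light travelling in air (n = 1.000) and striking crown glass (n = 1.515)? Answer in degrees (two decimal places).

Here n₂/n₁ = 1.515/1.000 = 1.5150, and Brewster's law gives tan θ_B = n₂/n₁.
So θ_B = arctan 1.5150 = 56.57°.

θ_B ≈ 56.57°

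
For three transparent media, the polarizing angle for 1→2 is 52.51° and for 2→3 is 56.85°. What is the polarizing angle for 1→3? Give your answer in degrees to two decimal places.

θ_B ≈ 63.39°

Each Brewster angle gives a ratio: n₂/n₁ = tan 52.51° = 1.3037, n₃/n₂ = tan 56.85° = 1.5311.
So n₃/n₁ = (n₂/n₁)(n₃/n₂) = 1.3037 × 1.5311 = 1.9961.
θ_B(1→3) = arctan(1.9961) = 63.39°.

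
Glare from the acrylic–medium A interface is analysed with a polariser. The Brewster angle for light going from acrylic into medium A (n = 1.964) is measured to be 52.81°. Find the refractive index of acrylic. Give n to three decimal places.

n ≈ 1.490

Brewster's law: tan θ_B = n₂/n₁ (light incident in acrylic, refracted into medium A).
n₁ = n₂ / tan θ_B = 1.964 / tan 52.81° = 1.490.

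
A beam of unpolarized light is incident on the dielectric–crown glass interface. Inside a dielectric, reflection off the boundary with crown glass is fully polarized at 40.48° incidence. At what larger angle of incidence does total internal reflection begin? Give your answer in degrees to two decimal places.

θ_c ≈ 58.59°

From Brewster, n₂/n₁ = tan θ_B = tan 40.48° = 0.8535.
Then sin θ_c = n₂/n₁ = 0.8535, so θ_c = arcsin 0.8535 = 58.59°.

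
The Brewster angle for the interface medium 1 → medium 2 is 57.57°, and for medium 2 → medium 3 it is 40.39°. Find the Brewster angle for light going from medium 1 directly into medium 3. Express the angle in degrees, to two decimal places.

tan θ_B(1→2) = n₂/n₁ = tan 57.57° = 1.5739.
tan θ_B(2→3) = n₃/n₂ = tan 40.39° = 0.8508.
n₃/n₁ = 1.3390. Then tan θ_B(1→3) = n₃/n₁, so θ_B(1→3) = arctan(1.3390) = 53.25°.

θ_B ≈ 53.25°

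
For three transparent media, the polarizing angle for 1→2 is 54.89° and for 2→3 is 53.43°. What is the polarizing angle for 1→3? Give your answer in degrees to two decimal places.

Each Brewster angle gives a ratio: n₂/n₁ = tan 54.89° = 1.4223, n₃/n₂ = tan 53.43° = 1.3480.
Multiplying, n₃/n₁ = 1.4223 × 1.3480 = 1.9173, and θ_B(1→3) = arctan 1.9173 = 62.45°.

θ_B ≈ 62.45°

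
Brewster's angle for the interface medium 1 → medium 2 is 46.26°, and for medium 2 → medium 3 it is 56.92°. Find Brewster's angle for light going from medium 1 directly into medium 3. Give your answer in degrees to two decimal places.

Each Brewster angle gives a ratio: n₂/n₁ = tan 46.26° = 1.0450, n₃/n₂ = tan 56.92° = 1.5352.
So n₃/n₁ = (n₂/n₁)(n₃/n₂) = 1.0450 × 1.5352 = 1.6042.
θ_B(1→3) = arctan(1.6042) = 58.06°.

θ_B ≈ 58.06°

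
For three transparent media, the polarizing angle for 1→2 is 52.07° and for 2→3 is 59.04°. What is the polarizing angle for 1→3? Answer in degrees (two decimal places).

n₂/n₁ = tan 52.07° = 1.2832 and n₃/n₂ = tan 59.04° = 1.6669.
n₃/n₁ = 2.1389. Then tan θ_B(1→3) = n₃/n₁, so θ_B(1→3) = arctan(2.1389) = 64.94°.

θ_B ≈ 64.94°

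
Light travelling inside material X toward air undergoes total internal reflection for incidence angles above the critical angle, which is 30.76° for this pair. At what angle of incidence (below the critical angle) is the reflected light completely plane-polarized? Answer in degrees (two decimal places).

At the critical angle sin θ_c = n₂/n₁, giving n₂/n₁ = sin 30.76° = 0.5114.
Then tan θ_B = n₂/n₁ = 0.5114, so θ_B = arctan 0.5114 = 27.09°.

θ_B ≈ 27.09°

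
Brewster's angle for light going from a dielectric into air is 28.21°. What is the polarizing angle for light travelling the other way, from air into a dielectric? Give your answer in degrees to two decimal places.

θ_B' ≈ 61.79°

Reversing the direction swaps n₁ and n₂, so tan θ_B' = 1/tan θ_B and θ_B' = 90° − θ_B.
Hence θ_B' = 90° − 28.21° = 61.79°.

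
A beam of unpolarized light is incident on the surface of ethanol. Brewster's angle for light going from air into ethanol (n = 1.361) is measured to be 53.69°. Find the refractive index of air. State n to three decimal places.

Brewster's law: tan θ_B = n₂/n₁ (light incident in air, refracted into ethanol).
n₁ = n₂ / tan θ_B = 1.361 / tan 53.69° = 1.000.

n ≈ 1.000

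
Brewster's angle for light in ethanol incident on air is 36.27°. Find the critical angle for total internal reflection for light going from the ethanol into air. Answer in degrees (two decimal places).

θ_c ≈ 47.20°

tan θ_B = n₂/n₁ = tan 36.27° = 0.7338.
Total internal reflection: sin θ_c = n₂/n₁ = 0.7338.
θ_c = arcsin(0.7338) = 47.20°.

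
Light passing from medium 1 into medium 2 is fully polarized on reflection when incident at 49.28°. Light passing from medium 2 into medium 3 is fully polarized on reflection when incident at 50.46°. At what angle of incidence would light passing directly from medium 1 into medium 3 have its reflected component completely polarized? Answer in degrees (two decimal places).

tan θ_B(1→2) = n₂/n₁ = tan 49.28° = 1.1618.
tan θ_B(2→3) = n₃/n₂ = tan 50.46° = 1.2114.
Multiplying, n₃/n₁ = 1.1618 × 1.2114 = 1.4074, and θ_B(1→3) = arctan 1.4074 = 54.60°.

θ_B ≈ 54.60°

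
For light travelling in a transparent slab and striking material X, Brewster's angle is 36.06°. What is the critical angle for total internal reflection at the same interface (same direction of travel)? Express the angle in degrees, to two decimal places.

n₂/n₁ = tan 36.06° = 0.7281; the critical angle satisfies sin θ_c = n₂/n₁.
θ_c = arcsin(0.7281) = 46.73°.

θ_c ≈ 46.73°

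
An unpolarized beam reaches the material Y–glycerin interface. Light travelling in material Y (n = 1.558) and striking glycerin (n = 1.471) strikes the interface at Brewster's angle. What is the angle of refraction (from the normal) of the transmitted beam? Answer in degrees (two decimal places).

First find Brewster's angle: tan θ_B = 1.471/1.558 = 0.9442, giving θ_B = 43.35°.
At Brewster's angle the reflected and refracted rays are perpendicular, so θ_t = 90° − θ_B = 90° − 43.35° = 46.65°.

θ_t ≈ 46.65°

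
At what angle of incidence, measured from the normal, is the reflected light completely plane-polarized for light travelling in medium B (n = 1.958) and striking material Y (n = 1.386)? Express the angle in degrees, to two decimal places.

Here n₂/n₁ = 1.386/1.958 = 0.7079, and Brewster's law gives tan θ_B = n₂/n₁.
θ_B = arctan(0.7079) = 35.29°.

θ_B ≈ 35.29°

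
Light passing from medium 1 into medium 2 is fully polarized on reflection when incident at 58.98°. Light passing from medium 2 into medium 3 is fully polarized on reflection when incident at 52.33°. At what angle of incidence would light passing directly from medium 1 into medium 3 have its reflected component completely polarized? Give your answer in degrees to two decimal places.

θ_B ≈ 65.10°

tan θ_B(1→2) = n₂/n₁ = tan 58.98° = 1.6630.
tan θ_B(2→3) = n₃/n₂ = tan 52.33° = 1.2952.
n₃/n₁ = 2.1540. Then tan θ_B(1→3) = n₃/n₁, so θ_B(1→3) = arctan(2.1540) = 65.10°.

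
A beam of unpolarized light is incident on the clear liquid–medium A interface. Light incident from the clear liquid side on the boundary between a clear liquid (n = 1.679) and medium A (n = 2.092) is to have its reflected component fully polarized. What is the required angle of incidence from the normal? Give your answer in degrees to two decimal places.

θ_B ≈ 51.25°

At Brewster's angle the reflected and refracted rays are perpendicular, which with Snell's law gives tan θ_B = n₂/n₁.
Here n₂/n₁ = 2.092/1.679 = 1.2460, and Brewster's law gives tan θ_B = n₂/n₁.
θ_B = arctan(1.2460) = 51.25°.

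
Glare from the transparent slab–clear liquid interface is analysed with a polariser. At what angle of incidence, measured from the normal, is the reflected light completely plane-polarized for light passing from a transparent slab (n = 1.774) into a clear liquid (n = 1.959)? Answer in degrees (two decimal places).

θ_B ≈ 47.84°

The reflected p-component vanishes when tan θ_B = n₂/n₁.
tan θ_B = n₂/n₁ = 1.959/1.774 = 1.1043.
So θ_B = arctan 1.1043 = 47.84°.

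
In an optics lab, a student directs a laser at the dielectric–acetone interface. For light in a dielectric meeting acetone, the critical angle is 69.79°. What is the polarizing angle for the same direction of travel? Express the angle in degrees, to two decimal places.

n₂/n₁ = sin θ_c = sin 69.79° = 0.9384.
tan θ_B equals the same ratio, so θ_B = arctan(0.9384) = 43.18°.

θ_B ≈ 43.18°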